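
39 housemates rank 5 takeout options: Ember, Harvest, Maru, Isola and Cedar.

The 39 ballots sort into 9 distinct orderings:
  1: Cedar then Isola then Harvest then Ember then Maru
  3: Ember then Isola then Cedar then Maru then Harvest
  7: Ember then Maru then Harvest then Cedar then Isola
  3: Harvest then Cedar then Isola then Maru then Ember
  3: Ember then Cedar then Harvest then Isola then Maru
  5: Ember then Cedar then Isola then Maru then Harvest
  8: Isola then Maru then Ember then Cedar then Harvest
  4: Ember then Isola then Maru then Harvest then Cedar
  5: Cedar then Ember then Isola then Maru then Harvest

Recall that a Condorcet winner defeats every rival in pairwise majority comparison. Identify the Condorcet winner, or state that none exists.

Check each pair by majority over 39 ballots:
Ember vs Harvest: 35 for Ember, 4 for Harvest — Ember by 35–4.
Ember vs Maru: 28 to 11, Ember.
Ember vs Isola: 27 to 12, Ember.
Ember vs Cedar: 30 to 9, Ember.
Harvest vs Maru: Harvest is ranked higher on 1+3+3 = 7 ballots, Maru on 32. Maru wins 32–7.
Harvest vs Isola: Harvest is ranked higher on 7+3+3 = 13 ballots, Isola on 26. Isola wins 26–13.
Harvest vs Cedar: 14 to 25, Cedar.
Maru vs Isola: Maru preferred on 7 ballots; Isola wins 32–7.
Maru vs Cedar: 7+8+4 = 19 for Maru, 20 for Cedar — Cedar by 20–19.
Isola vs Cedar: 3+8+4 = 15 for Isola, 24 for Cedar — Cedar by 24–15.
Ember wins every pairwise contest, so Ember is the Condorcet winner.

Ember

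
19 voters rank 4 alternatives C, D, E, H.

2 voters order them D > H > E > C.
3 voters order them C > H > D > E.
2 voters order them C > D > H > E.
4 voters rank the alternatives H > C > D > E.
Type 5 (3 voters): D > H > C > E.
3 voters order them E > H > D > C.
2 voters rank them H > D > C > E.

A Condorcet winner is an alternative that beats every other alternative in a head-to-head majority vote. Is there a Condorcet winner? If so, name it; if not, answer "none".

H

Pairwise majorities:
C vs D: 3+2+4 = 9 for C, 10 for D — D by 10–9.
C vs E: C wins 14–5.
C vs H: H, 14–5.
D vs E: D preferred on 2+3+2+4+3+2 = 16 ballots; D wins 16–3.
D vs H: H, 12–7.
E vs H: H, 16–3.
H wins every pairwise contest, so H is the Condorcet winner.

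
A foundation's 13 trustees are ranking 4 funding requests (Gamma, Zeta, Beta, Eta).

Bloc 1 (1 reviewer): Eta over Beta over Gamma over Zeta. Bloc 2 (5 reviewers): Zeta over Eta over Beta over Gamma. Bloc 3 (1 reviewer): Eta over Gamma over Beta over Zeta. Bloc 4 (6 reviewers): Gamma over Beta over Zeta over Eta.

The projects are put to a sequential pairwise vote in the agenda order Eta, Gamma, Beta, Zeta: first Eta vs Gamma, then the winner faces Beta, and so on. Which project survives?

Round 1: Eta vs Gamma — 7–6, Eta advances.
Round 2: Eta vs Beta — 7–6, Eta advances.
Round 3: Eta vs Zeta — 2–11, Zeta advances.
The agenda winner is Zeta.

Zeta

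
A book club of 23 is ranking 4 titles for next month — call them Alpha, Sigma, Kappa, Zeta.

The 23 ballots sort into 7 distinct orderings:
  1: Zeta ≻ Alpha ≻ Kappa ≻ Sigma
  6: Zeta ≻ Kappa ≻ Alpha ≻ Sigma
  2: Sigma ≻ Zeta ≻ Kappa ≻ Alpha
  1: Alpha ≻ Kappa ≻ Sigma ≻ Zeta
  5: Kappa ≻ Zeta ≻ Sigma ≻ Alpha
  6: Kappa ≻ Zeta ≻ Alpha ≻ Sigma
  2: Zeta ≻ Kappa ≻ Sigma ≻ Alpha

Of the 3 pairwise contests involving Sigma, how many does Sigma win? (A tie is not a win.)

0

Sigma against each rival (23 members):
Sigma vs Alpha: Sigma preferred on 2+5+2 = 9 ballots; Alpha wins 14–9.
Sigma vs Kappa: Kappa, 21–2.
Sigma vs Zeta: Sigma is ranked higher on 2+1 = 3 ballots, Zeta on 20. Zeta wins 20–3.
Sigma beats no one; loses to Alpha, Kappa, Zeta — 0 pairwise wins.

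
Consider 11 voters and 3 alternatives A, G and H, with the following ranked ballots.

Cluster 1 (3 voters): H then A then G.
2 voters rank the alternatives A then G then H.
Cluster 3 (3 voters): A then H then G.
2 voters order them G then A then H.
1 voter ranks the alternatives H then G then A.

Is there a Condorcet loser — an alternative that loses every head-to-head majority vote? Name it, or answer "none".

G

Head-to-head results (11 voters):
A–G: A 8–3.
A vs H: A preferred on 2+3+2 = 7 ballots; A wins 7–4.
G vs H: H wins 7–4.
G is beaten in every head-to-head and is the Condorcet loser.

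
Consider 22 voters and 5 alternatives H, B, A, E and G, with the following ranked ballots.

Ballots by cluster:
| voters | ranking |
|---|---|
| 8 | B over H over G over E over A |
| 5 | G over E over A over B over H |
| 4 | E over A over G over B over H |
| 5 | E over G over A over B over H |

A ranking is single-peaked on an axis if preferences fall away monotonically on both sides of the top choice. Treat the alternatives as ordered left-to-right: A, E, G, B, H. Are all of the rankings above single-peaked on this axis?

yes

Axis positions: A=1, E=2, G=3, B=4, H=5.
Cluster 1 (peak B at position 4): ranking walks positions 4-5-3-2-1, expanding outward from the peak — single-peaked.
Cluster 2 (peak G at position 3): ranking walks positions 3-2-1-4-5, expanding outward from the peak — single-peaked.
Cluster 3 (peak E at position 2): ranking walks positions 2-1-3-4-5, expanding outward from the peak — single-peaked.
Cluster 4 (peak E at position 2): ranking walks positions 2-3-1-4-5, expanding outward from the peak — single-peaked.
Every ranking is single-peaked on this axis.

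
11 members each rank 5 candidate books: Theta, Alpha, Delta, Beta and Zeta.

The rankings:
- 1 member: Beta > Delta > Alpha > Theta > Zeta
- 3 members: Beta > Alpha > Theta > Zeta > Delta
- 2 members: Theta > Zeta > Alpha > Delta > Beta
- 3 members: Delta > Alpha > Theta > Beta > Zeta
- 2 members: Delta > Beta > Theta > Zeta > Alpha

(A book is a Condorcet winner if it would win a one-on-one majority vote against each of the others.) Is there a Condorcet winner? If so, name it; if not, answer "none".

Pairwise majorities:
Theta vs Alpha: Theta preferred on 2+2 = 4 ballots; Alpha wins 7–4.
Theta vs Delta: 3+2 = 5 for Theta, 6 for Delta — Delta by 6–5.
Theta vs Beta: Theta is ranked higher on 2+3 = 5 ballots, Beta on 6. Beta wins 6–5.
Theta vs Zeta: Theta is ranked higher on 1+3+2+3+2 = 11 ballots, Zeta on 0. Theta wins 11–0.
Alpha vs Delta: Alpha preferred on 3+2 = 5 ballots; Delta wins 6–5.
Alpha vs Beta: 5 to 6, Beta.
Alpha vs Zeta: Alpha preferred on 1+3+3 = 7 ballots; Alpha wins 7–4.
Delta vs Beta: Delta is ranked higher on 2+3+2 = 7 ballots, Beta on 4. Delta wins 7–4.
Delta vs Zeta: 1+3+2 = 6 for Delta, 5 for Zeta — Delta by 6–5.
Beta vs Zeta: 9 to 2, Beta.
Delta wins every pairwise contest, so Delta is the Condorcet winner.

Delta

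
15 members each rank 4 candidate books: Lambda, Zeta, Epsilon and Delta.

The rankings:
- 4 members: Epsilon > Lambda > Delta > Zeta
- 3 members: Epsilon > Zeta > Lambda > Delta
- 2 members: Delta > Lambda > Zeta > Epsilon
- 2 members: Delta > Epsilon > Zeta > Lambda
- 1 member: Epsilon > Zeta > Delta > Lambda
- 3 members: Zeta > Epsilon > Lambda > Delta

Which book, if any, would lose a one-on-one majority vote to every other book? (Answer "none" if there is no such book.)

none

Pairwise majorities:
Lambda vs Zeta: Zeta wins 9–6.
Lambda–Epsilon: Epsilon 13–2.
Lambda vs Delta: Lambda is ranked higher on 4+3+3 = 10 ballots, Delta on 5. Lambda wins 10–5.
Zeta vs Epsilon: 5 to 10, Epsilon.
Zeta vs Delta: Zeta is ranked higher on 3+1+3 = 7 ballots, Delta on 8. Delta wins 8–7.
Epsilon vs Delta: 4+3+1+3 = 11 for Epsilon, 4 for Delta — Epsilon by 11–4.
No book is winless: Lambda beats Delta; Zeta beats Lambda; Epsilon beats Lambda; Delta beats Zeta. There is no Condorcet loser.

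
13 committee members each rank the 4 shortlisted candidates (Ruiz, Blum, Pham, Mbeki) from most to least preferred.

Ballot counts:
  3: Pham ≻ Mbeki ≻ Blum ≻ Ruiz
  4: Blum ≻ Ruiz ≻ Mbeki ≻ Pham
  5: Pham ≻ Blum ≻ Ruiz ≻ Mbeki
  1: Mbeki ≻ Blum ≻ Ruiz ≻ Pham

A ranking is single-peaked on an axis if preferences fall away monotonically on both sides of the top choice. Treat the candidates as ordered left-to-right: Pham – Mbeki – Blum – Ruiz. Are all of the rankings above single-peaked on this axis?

no

Axis positions: Pham=1, Mbeki=2, Blum=3, Ruiz=4.
Bloc 1 (peak Pham at position 1): ranking walks positions 1-2-3-4, expanding outward from the peak — single-peaked.
Bloc 2 (peak Blum at position 3): ranking walks positions 3-4-2-1, expanding outward from the peak — single-peaked.
Bloc 3: ranking walks positions 1-3-4-2; Blum is ranked above Mbeki even though Mbeki lies between Blum and the peak Pham on the axis — preferences dip and rise again. Not single-peaked.
Bloc 4 (peak Mbeki at position 2): ranking walks positions 2-3-4-1, expanding outward from the peak — single-peaked.
Bloc 3 violates single-peakedness, so the profile is not single-peaked on this axis.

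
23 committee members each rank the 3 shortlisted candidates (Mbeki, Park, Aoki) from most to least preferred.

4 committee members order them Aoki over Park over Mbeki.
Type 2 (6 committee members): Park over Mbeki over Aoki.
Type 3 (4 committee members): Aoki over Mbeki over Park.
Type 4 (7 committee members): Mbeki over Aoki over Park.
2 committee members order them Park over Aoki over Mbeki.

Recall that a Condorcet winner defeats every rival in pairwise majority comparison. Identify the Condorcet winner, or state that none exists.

Check each pair by majority over 23 ballots:
Mbeki vs Park: 4+7 = 11 for Mbeki, 12 for Park — Park by 12–11.
Mbeki vs Aoki: 6+7 = 13 for Mbeki, 10 for Aoki — Mbeki by 13–10.
Park vs Aoki: Park is ranked higher on 6+2 = 8 ballots, Aoki on 15. Aoki wins 15–8.
No candidate is unbeaten: Mbeki loses to Park; Park loses to Aoki; Aoki loses to Mbeki. In particular Mbeki > Aoki > Park > Mbeki is a majority cycle — no Condorcet winner exists.

none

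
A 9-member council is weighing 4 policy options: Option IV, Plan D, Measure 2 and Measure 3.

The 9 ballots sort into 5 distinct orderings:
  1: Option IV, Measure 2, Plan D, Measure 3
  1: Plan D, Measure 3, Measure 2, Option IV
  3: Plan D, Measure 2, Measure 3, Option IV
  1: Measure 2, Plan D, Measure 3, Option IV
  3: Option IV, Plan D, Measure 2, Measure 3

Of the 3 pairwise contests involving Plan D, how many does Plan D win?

3

Plan D against each rival (9 council members):
Plan D vs Option IV: Plan D, 5–4.
Plan D vs Measure 2: Plan D, 7–2.
Plan D vs Measure 3: Plan D wins 9–0.
Plan D beats Option IV, Measure 2, Measure 3 — 3 pairwise wins.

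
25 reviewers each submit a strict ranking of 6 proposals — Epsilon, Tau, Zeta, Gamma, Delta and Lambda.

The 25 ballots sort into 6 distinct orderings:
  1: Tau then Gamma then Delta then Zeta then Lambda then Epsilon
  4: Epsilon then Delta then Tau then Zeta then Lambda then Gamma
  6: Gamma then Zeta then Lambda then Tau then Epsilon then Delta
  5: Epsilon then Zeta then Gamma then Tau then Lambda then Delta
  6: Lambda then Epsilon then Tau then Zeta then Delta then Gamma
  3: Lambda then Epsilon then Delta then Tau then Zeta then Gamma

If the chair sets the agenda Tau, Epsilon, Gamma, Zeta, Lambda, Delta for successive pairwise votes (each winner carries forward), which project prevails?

Round 1: Tau vs Epsilon — 7–18, Epsilon advances.
Round 2: Epsilon vs Gamma — 18–7, Epsilon advances.
Round 3: Epsilon vs Zeta — 18–7, Epsilon advances.
Round 4: Epsilon vs Lambda — 9–16, Lambda advances.
Round 5: Lambda vs Delta — 20–5, Lambda advances.
The agenda winner is Lambda.

Lambda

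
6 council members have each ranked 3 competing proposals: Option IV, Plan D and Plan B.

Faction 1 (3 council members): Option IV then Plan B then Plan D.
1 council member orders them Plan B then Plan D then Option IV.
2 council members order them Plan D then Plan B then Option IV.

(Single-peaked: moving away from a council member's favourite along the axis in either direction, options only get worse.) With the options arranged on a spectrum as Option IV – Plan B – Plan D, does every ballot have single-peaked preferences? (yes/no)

Axis positions: Option IV=1, Plan B=2, Plan D=3.
Faction 1 (peak Option IV at position 1): ranking walks positions 1-2-3, expanding outward from the peak — single-peaked.
Faction 2 (peak Plan B at position 2): ranking walks positions 2-3-1, expanding outward from the peak — single-peaked.
Faction 3 (peak Plan D at position 3): ranking walks positions 3-2-1, expanding outward from the peak — single-peaked.
Every ranking is single-peaked on this axis.

yes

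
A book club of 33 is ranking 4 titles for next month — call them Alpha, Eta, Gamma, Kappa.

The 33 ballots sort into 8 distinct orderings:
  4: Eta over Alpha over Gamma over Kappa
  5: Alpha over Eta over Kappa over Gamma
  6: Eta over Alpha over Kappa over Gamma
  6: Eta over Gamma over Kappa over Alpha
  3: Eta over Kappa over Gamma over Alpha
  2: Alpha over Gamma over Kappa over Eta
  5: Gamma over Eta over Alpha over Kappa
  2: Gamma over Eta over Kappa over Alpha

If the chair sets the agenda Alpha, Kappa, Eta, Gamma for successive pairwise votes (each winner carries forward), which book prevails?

Round 1: Alpha vs Kappa — 22–11, Alpha advances.
Round 2: Alpha vs Eta — 7–26, Eta advances.
Round 3: Eta vs Gamma — 24–9, Eta advances.
Eta survives the agenda.

Eta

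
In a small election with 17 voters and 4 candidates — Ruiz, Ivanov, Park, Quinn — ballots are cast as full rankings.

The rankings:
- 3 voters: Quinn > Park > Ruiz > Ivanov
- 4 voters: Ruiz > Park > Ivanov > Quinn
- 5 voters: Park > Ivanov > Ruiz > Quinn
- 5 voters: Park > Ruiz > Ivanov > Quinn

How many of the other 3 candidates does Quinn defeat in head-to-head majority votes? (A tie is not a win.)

0

Quinn against each rival (17 voters):
Quinn–Ruiz: Ruiz 14–3.
Quinn vs Ivanov: Ivanov, 14–3.
Quinn vs Park: Park wins 14–3.
Quinn beats no one; loses to Ruiz, Ivanov, Park — 0 pairwise wins.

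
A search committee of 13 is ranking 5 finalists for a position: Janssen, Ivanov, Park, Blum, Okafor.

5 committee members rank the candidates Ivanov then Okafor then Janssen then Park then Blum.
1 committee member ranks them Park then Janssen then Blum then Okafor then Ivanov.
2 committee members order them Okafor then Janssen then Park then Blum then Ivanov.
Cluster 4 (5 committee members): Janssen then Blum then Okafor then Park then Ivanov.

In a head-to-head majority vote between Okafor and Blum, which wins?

Okafor

Ballots ranking Okafor above Blum: 5 + 2 = 7.
Ballots ranking Blum above Okafor: 13 − 7 = 6.
Okafor wins the head-to-head 7–6.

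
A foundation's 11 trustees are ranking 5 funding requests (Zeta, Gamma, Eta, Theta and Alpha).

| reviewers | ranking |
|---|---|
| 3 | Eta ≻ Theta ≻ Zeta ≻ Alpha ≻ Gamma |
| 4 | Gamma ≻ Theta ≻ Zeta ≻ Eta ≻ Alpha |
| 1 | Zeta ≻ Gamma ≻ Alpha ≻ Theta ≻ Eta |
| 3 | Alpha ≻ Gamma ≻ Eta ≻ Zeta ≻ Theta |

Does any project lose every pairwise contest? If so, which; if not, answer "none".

Head-to-head results (11 reviewers):
Zeta vs Gamma: Zeta preferred on 3+1 = 4 ballots; Gamma wins 7–4.
Zeta vs Eta: Zeta preferred on 4+1 = 5 ballots; Eta wins 6–5.
Zeta vs Theta: Theta, 7–4.
Zeta vs Alpha: Zeta wins 8–3.
Gamma vs Eta: Gamma, 8–3.
Gamma vs Theta: 8 to 3, Gamma.
Gamma vs Alpha: Gamma is ranked higher on 4+1 = 5 ballots, Alpha on 6. Alpha wins 6–5.
Eta vs Theta: 3+3 = 6 for Eta, 5 for Theta — Eta by 6–5.
Eta vs Alpha: Eta wins 7–4.
Theta vs Alpha: Theta wins 7–4.
Every project wins at least one matchup (Zeta beats Alpha; Gamma beats Zeta; Eta beats Zeta; Theta beats Zeta; Alpha beats Gamma), so there is no Condorcet loser.

none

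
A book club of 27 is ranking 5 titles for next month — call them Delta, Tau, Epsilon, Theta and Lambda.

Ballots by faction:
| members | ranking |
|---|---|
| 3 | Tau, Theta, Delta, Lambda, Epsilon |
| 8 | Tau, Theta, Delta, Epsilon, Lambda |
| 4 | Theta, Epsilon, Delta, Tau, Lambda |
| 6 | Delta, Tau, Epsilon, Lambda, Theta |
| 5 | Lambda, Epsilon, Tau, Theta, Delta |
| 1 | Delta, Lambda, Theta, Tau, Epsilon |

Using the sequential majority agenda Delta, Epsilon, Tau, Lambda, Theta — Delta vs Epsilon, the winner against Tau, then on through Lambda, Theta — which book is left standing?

Round 1: Delta vs Epsilon — 18–9, Delta advances.
Round 2: Delta vs Tau — 11–16, Tau advances.
Round 3: Tau vs Lambda — 21–6, Tau advances.
Round 4: Tau vs Theta — 22–5, Tau advances.
Tau survives the agenda.

Tau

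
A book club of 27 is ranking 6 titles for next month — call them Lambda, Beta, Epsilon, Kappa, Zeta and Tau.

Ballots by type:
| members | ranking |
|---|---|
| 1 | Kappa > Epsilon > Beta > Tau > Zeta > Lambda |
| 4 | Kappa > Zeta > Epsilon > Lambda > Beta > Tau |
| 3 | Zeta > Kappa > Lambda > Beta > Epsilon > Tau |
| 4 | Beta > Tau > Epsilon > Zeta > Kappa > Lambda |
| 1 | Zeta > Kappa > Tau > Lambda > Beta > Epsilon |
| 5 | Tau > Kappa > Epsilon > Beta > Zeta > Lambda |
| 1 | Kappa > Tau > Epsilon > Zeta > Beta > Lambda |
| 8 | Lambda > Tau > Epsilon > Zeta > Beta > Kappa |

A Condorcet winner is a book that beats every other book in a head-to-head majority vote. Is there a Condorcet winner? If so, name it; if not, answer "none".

Check each pair by majority over 27 ballots:
Lambda vs Beta: 16 to 11, Lambda.
Lambda vs Epsilon: Lambda is ranked higher on 3+1+8 = 12 ballots, Epsilon on 15. Epsilon wins 15–12.
Lambda vs Kappa: 8 for Lambda, 19 for Kappa — Kappa by 19–8.
Lambda vs Zeta: 8 to 19, Zeta.
Lambda vs Tau: Lambda is ranked higher on 4+3+8 = 15 ballots, Tau on 12. Lambda wins 15–12.
Beta vs Epsilon: Beta preferred on 3+4+1 = 8 ballots; Epsilon wins 19–8.
Beta vs Kappa: Beta preferred on 4+8 = 12 ballots; Kappa wins 15–12.
Beta vs Zeta: Beta preferred on 1+4+5 = 10 ballots; Zeta wins 17–10.
Beta vs Tau: Beta preferred on 1+4+3+4 = 12 ballots; Tau wins 15–12.
Epsilon vs Kappa: Epsilon preferred on 4+8 = 12 ballots; Kappa wins 15–12.
Epsilon vs Zeta: 1+4+5+1+8 = 19 for Epsilon, 8 for Zeta — Epsilon by 19–8.
Epsilon vs Tau: 8 to 19, Tau.
Kappa vs Zeta: Kappa is ranked higher on 1+4+5+1 = 11 ballots, Zeta on 16. Zeta wins 16–11.
Kappa vs Tau: Kappa is ranked higher on 1+4+3+1+1 = 10 ballots, Tau on 17. Tau wins 17–10.
Zeta vs Tau: 8 to 19, Tau.
Every book loses at least once (Lambda loses to Epsilon; Beta loses to Lambda; Epsilon loses to Kappa; Kappa loses to Zeta; Zeta loses to Epsilon; Tau loses to Lambda). The majority relation contains the cycle Lambda → Tau → Epsilon → Lambda, so there is no Condorcet winner.

none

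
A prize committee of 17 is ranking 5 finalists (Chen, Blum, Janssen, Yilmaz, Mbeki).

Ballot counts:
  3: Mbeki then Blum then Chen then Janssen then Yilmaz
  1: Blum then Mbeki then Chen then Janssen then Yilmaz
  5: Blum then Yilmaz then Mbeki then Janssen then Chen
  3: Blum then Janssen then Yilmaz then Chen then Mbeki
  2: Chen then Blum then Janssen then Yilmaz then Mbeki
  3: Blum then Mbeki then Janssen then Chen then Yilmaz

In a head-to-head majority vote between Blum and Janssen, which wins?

Ballots ranking Blum above Janssen: 3 + 1 + 5 + 3 + 2 + 3 = 17.
Ballots ranking Janssen above Blum: 17 − 17 = 0.
Blum wins the head-to-head 17–0.

Blum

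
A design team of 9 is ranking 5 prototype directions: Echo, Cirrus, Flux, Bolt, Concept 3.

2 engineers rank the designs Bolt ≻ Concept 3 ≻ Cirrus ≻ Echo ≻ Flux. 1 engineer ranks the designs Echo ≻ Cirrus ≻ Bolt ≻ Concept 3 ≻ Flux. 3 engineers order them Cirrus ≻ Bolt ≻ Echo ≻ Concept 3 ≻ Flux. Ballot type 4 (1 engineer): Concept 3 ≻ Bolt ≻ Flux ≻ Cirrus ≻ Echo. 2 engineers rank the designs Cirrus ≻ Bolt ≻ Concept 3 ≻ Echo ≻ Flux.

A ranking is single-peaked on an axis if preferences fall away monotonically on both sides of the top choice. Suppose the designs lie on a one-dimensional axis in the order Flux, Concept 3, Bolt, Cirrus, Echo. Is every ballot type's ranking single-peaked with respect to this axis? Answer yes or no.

yes

Axis positions: Flux=1, Concept 3=2, Bolt=3, Cirrus=4, Echo=5.
Ballot type 1 (peak Bolt at position 3): ranking walks positions 3-2-4-5-1, expanding outward from the peak — single-peaked.
Ballot type 2 (peak Echo at position 5): ranking walks positions 5-4-3-2-1, expanding outward from the peak — single-peaked.
Ballot type 3 (peak Cirrus at position 4): ranking walks positions 4-3-5-2-1, expanding outward from the peak — single-peaked.
Ballot type 4 (peak Concept 3 at position 2): ranking walks positions 2-3-1-4-5, expanding outward from the peak — single-peaked.
Ballot type 5 (peak Cirrus at position 4): ranking walks positions 4-3-2-5-1, expanding outward from the peak — single-peaked.
Every ranking is single-peaked on this axis.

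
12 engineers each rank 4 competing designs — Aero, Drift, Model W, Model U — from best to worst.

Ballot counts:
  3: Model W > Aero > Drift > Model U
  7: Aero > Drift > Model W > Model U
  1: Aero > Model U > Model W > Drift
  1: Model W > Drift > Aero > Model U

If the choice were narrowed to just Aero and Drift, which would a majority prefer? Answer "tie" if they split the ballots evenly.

Ballots ranking Aero above Drift: 3 + 7 + 1 = 11.
Ballots ranking Drift above Aero: 12 − 11 = 1.
Aero wins the head-to-head 11–1.

Aero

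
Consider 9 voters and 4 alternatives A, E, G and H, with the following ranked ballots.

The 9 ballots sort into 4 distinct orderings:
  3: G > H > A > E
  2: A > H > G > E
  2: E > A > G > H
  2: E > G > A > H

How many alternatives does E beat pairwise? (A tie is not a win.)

0

E against each rival (9 voters):
E vs A: A, 5–4.
E vs G: 4 to 5, G.
E–H: H 5–4.
E beats no one; loses to A, G, H — 0 pairwise wins.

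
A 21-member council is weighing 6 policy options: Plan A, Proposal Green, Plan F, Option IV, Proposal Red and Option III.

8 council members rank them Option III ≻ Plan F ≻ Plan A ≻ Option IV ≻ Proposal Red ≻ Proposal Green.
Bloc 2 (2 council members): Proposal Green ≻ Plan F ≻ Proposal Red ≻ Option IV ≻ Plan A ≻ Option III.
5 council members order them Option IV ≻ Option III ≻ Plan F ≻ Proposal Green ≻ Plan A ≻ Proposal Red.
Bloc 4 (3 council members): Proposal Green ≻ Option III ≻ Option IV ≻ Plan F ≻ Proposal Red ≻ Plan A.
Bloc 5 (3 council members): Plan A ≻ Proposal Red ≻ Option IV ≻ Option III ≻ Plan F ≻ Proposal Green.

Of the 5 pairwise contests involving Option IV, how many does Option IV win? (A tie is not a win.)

3

Option IV against each rival (21 council members):
Option IV vs Plan A: Plan A, 11–10.
Option IV vs Proposal Green: Option IV, 16–5.
Option IV–Plan F: Option IV 11–10.
Option IV vs Proposal Red: Option IV, 16–5.
Option IV vs Option III: Option III wins 11–10.
Option IV beats Proposal Green, Plan F, Proposal Red; loses to Plan A, Option III — 3 pairwise wins.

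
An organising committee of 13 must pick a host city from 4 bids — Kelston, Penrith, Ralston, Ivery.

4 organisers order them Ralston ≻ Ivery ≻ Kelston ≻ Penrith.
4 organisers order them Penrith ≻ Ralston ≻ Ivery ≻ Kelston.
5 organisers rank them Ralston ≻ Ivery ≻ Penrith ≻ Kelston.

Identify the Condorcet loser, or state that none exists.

Kelston

Pairwise majorities:
Kelston vs Penrith: Kelston preferred on 4 ballots; Penrith wins 9–4.
Kelston vs Ralston: Ralston wins 13–0.
Kelston vs Ivery: 0 for Kelston, 13 for Ivery — Ivery by 13–0.
Penrith vs Ralston: Penrith preferred on 4 ballots; Ralston wins 9–4.
Penrith vs Ivery: Ivery wins 9–4.
Ralston vs Ivery: Ralston wins 13–0.
Only Kelston has no wins; Kelston is the Condorcet loser.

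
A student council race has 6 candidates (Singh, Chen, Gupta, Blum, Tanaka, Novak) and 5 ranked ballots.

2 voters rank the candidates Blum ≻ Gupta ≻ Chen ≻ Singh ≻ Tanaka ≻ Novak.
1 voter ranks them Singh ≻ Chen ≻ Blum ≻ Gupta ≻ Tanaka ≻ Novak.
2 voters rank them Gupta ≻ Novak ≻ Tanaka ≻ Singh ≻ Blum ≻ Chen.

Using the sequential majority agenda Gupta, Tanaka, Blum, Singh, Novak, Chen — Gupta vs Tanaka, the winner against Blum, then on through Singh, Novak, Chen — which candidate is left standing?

Round 1: Gupta vs Tanaka — 5–0, Gupta advances.
Round 2: Gupta vs Blum — 2–3, Blum advances.
Round 3: Blum vs Singh — 2–3, Singh advances.
Round 4: Singh vs Novak — 3–2, Singh advances.
Round 5: Singh vs Chen — 3–2, Singh advances.
Singh survives the agenda.

Singh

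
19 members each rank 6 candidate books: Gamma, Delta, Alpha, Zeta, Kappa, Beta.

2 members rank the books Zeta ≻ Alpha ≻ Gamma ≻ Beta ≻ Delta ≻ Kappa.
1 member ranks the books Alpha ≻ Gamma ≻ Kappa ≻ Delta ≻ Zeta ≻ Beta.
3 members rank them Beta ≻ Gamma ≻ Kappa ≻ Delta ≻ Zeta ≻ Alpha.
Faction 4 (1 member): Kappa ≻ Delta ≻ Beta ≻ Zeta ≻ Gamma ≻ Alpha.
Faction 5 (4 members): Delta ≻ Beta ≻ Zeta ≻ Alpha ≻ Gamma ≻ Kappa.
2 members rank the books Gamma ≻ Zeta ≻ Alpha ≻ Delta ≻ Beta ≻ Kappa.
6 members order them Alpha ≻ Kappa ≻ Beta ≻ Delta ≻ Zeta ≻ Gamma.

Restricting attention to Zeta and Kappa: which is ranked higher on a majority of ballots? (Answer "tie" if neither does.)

Kappa

Ballots ranking Zeta above Kappa: 2 + 4 + 2 = 8.
Ballots ranking Kappa above Zeta: 19 − 8 = 11.
Kappa wins the head-to-head 11–8.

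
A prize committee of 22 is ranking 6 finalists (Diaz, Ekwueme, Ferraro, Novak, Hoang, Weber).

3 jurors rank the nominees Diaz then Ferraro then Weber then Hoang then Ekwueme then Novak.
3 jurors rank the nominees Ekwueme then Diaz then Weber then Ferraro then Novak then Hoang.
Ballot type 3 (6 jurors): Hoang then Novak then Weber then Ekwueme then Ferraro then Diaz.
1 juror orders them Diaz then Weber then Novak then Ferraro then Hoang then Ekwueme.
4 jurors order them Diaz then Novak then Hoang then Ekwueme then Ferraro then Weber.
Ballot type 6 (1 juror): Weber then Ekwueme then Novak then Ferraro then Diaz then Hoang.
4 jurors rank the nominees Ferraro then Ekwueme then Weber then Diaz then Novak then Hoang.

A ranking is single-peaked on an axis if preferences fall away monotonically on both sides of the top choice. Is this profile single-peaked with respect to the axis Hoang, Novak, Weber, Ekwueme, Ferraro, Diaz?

no

Axis positions: Hoang=1, Novak=2, Weber=3, Ekwueme=4, Ferraro=5, Diaz=6.
Ballot type 1: ranking walks positions 6-5-3-1-4-2; Weber is ranked above Ekwueme even though Ekwueme lies between Weber and the peak Diaz on the axis — preferences dip and rise again. Not single-peaked.
Ballot type 2: ranking walks positions 4-6-3-5-2-1; Diaz is ranked above Ferraro even though Ferraro lies between Diaz and the peak Ekwueme on the axis — preferences dip and rise again. Not single-peaked.
Ballot type 3 (peak Hoang at position 1): ranking walks positions 1-2-3-4-5-6, expanding outward from the peak — single-peaked.
Ballot type 4: ranking walks positions 6-3-2-5-1-4; Weber is ranked above Ferraro even though Ferraro lies between Weber and the peak Diaz on the axis — preferences dip and rise again. Not single-peaked.
Ballot type 5: ranking walks positions 6-2-1-4-5-3; Novak is ranked above Ferraro even though Ferraro lies between Novak and the peak Diaz on the axis — preferences dip and rise again. Not single-peaked.
Ballot type 6 (peak Weber at position 3): ranking walks positions 3-4-2-5-6-1, expanding outward from the peak — single-peaked.
Ballot type 7 (peak Ferraro at position 5): ranking walks positions 5-4-3-6-2-1, expanding outward from the peak — single-peaked.
Ballot type 1 violates single-peakedness, so the profile is not single-peaked on this axis.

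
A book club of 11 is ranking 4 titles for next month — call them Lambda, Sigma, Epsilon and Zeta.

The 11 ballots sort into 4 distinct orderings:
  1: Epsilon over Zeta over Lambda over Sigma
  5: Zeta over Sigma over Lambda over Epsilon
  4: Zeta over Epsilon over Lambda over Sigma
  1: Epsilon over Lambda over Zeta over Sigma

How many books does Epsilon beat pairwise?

2

Epsilon against each rival (11 members):
Epsilon–Lambda: Epsilon 6–5.
Epsilon vs Sigma: Epsilon preferred on 1+4+1 = 6 ballots; Epsilon wins 6–5.
Epsilon vs Zeta: 2 to 9, Zeta.
Epsilon beats Lambda, Sigma; loses to Zeta — 2 pairwise wins.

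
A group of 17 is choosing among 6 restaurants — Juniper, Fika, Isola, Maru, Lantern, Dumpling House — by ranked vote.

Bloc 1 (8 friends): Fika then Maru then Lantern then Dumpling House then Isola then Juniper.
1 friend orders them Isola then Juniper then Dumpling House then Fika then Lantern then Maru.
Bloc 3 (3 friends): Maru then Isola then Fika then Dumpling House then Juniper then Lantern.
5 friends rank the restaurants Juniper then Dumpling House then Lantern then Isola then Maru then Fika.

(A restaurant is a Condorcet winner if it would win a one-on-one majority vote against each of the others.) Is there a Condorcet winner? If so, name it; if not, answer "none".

Head-to-head results (17 friends):
Juniper vs Fika: Juniper preferred on 1+5 = 6 ballots; Fika wins 11–6.
Juniper vs Isola: 5 for Juniper, 12 for Isola — Isola by 12–5.
Juniper vs Maru: Juniper is ranked higher on 1+5 = 6 ballots, Maru on 11. Maru wins 11–6.
Juniper vs Lantern: 1+3+5 = 9 for Juniper, 8 for Lantern — Juniper by 9–8.
Juniper vs Dumpling House: Juniper is ranked higher on 1+5 = 6 ballots, Dumpling House on 11. Dumpling House wins 11–6.
Fika vs Isola: 8 to 9, Isola.
Fika vs Maru: Fika preferred on 8+1 = 9 ballots; Fika wins 9–8.
Fika vs Lantern: Fika preferred on 8+1+3 = 12 ballots; Fika wins 12–5.
Fika vs Dumpling House: 8+3 = 11 for Fika, 6 for Dumpling House — Fika by 11–6.
Isola vs Maru: Isola is ranked higher on 1+5 = 6 ballots, Maru on 11. Maru wins 11–6.
Isola vs Lantern: 4 to 13, Lantern.
Isola vs Dumpling House: 4 to 13, Dumpling House.
Maru vs Lantern: Maru preferred on 8+3 = 11 ballots; Maru wins 11–6.
Maru vs Dumpling House: Maru preferred on 8+3 = 11 ballots; Maru wins 11–6.
Lantern vs Dumpling House: Lantern is ranked higher on 8 ballots, Dumpling House on 9. Dumpling House wins 9–8.
No restaurant is unbeaten: Juniper loses to Fika; Fika loses to Isola; Isola loses to Maru; Maru loses to Fika; Lantern loses to Juniper; Dumpling House loses to Fika. In particular Juniper → Lantern → Isola → Juniper is a majority cycle — no Condorcet winner exists.

none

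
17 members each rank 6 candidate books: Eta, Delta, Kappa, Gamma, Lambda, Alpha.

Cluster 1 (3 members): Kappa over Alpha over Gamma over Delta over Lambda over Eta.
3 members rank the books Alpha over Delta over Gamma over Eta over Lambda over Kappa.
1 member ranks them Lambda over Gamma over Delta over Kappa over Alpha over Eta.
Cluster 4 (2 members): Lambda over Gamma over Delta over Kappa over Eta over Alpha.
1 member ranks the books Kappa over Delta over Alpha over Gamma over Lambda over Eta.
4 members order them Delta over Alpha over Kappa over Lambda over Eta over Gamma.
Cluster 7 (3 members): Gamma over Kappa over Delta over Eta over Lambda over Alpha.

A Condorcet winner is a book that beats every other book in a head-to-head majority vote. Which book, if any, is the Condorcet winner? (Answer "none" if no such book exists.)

none

Head-to-head results (17 members):
Eta vs Delta: Eta is ranked higher on 0 ballots, Delta on 17. Delta wins 17–0.
Eta vs Kappa: 3 to 14, Kappa.
Eta vs Gamma: 4 to 13, Gamma.
Eta vs Lambda: Eta is ranked higher on 3+3 = 6 ballots, Lambda on 11. Lambda wins 11–6.
Eta vs Alpha: 2+3 = 5 for Eta, 12 for Alpha — Alpha by 12–5.
Delta vs Kappa: Delta is ranked higher on 3+1+2+4 = 10 ballots, Kappa on 7. Delta wins 10–7.
Delta vs Gamma: Delta is ranked higher on 3+1+4 = 8 ballots, Gamma on 9. Gamma wins 9–8.
Delta vs Lambda: 14 to 3, Delta.
Delta vs Alpha: 1+2+1+4+3 = 11 for Delta, 6 for Alpha — Delta by 11–6.
Kappa vs Gamma: Kappa preferred on 3+1+4 = 8 ballots; Gamma wins 9–8.
Kappa vs Lambda: Kappa preferred on 3+1+4+3 = 11 ballots; Kappa wins 11–6.
Kappa vs Alpha: 10 to 7, Kappa.
Gamma vs Lambda: 3+3+1+3 = 10 for Gamma, 7 for Lambda — Gamma by 10–7.
Gamma vs Alpha: Gamma preferred on 1+2+3 = 6 ballots; Alpha wins 11–6.
Lambda vs Alpha: Lambda is ranked higher on 1+2+3 = 6 ballots, Alpha on 11. Alpha wins 11–6.
No book is unbeaten: Eta loses to Delta; Delta loses to Gamma; Kappa loses to Delta; Gamma loses to Alpha; Lambda loses to Delta; Alpha loses to Delta. In particular Delta > Alpha > Gamma > Delta is a majority cycle — no Condorcet winner exists.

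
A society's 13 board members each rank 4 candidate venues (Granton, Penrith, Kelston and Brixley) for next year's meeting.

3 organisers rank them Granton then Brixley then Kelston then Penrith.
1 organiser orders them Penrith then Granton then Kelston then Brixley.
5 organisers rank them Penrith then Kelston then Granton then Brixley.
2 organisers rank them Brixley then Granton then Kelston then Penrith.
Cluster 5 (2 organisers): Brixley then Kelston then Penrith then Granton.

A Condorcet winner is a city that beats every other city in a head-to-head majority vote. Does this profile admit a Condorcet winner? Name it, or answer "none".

none

Head-to-head results (13 organisers):
Granton vs Penrith: 3+2 = 5 for Granton, 8 for Penrith — Penrith by 8–5.
Granton vs Kelston: 3+1+2 = 6 for Granton, 7 for Kelston — Kelston by 7–6.
Granton vs Brixley: 9 to 4, Granton.
Penrith vs Kelston: Kelston wins 7–6.
Penrith–Brixley: Brixley 7–6.
Kelston vs Brixley: Brixley, 7–6.
Each city drops at least one matchup (Granton loses to Penrith; Penrith loses to Kelston; Kelston loses to Brixley; Brixley loses to Granton); the cycle Granton beats Brixley beats Penrith beats Granton rules out a Condorcet winner.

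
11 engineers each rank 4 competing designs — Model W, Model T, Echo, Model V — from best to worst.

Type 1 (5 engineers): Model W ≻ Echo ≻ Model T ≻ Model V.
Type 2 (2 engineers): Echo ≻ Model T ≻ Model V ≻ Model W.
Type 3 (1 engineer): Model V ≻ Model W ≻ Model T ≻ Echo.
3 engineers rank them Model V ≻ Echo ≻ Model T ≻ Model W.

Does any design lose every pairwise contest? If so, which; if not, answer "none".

Pairwise majorities:
Model W vs Model T: Model W preferred on 5+1 = 6 ballots; Model W wins 6–5.
Model W vs Echo: Model W, 6–5.
Model W–Model V: Model V 6–5.
Model T vs Echo: Model T is ranked higher on 1 ballot, Echo on 10. Echo wins 10–1.
Model T vs Model V: 5+2 = 7 for Model T, 4 for Model V — Model T by 7–4.
Echo–Model V: Echo 7–4.
Each design has at least one pairwise win (Model W beats Model T; Model T beats Model V; Echo beats Model T; Model V beats Model W) — no Condorcet loser.

none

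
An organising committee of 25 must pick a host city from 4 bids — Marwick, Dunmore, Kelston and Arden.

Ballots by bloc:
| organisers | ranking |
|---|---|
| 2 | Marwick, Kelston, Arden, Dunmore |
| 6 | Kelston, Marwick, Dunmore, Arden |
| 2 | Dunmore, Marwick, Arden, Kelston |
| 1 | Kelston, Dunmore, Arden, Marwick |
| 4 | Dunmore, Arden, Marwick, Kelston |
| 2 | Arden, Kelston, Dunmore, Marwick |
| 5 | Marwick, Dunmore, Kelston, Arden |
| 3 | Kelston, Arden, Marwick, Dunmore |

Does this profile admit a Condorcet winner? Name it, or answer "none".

Marwick

Pairwise majorities:
Marwick vs Dunmore: 16 to 9, Marwick.
Marwick vs Kelston: Marwick is ranked higher on 2+2+4+5 = 13 ballots, Kelston on 12. Marwick wins 13–12.
Marwick vs Arden: 15 to 10, Marwick.
Dunmore vs Kelston: Dunmore preferred on 2+4+5 = 11 ballots; Kelston wins 14–11.
Dunmore vs Arden: Dunmore is ranked higher on 6+2+1+4+5 = 18 ballots, Arden on 7. Dunmore wins 18–7.
Kelston vs Arden: 2+6+1+5+3 = 17 for Kelston, 8 for Arden — Kelston by 17–8.
Marwick beats each of Dunmore, Kelston, Arden — Marwick is the Condorcet winner.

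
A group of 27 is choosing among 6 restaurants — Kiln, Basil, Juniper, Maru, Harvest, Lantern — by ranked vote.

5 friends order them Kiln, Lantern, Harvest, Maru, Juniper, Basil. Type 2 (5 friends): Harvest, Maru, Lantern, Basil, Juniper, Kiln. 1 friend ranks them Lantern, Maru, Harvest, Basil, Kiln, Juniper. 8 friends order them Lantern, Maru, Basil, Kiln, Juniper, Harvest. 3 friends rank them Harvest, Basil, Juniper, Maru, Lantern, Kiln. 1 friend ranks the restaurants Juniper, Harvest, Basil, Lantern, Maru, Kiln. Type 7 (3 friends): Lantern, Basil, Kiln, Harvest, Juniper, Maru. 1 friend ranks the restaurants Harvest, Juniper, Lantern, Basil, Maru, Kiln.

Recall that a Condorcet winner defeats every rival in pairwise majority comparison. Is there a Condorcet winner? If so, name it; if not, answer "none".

Lantern

Pairwise majorities:
Kiln vs Basil: Basil wins 22–5.
Kiln–Juniper: Kiln 17–10.
Kiln vs Maru: Maru, 19–8.
Kiln–Harvest: Kiln 16–11.
Kiln vs Lantern: Lantern, 22–5.
Basil vs Juniper: Basil wins 20–7.
Basil vs Maru: Maru, 19–8.
Basil–Harvest: Harvest 16–11.
Basil vs Lantern: Lantern wins 23–4.
Juniper vs Maru: Maru wins 19–8.
Juniper vs Harvest: Harvest wins 18–9.
Juniper–Lantern: Lantern 22–5.
Maru–Harvest: Harvest 18–9.
Maru–Lantern: Lantern 19–8.
Harvest vs Lantern: Lantern, 17–10.
Lantern beats each of Kiln, Basil, Juniper, Maru, Harvest — Lantern is the Condorcet winner.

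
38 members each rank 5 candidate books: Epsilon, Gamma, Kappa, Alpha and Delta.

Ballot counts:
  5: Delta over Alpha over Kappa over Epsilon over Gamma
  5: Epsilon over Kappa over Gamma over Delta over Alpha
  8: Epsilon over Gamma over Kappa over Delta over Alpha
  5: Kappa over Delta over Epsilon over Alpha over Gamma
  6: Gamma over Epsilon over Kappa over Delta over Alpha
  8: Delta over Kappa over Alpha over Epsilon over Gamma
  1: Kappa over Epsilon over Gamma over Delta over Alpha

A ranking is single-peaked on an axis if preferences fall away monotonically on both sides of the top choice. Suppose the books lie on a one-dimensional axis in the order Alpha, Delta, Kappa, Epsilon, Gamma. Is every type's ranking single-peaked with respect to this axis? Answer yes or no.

yes

Axis positions: Alpha=1, Delta=2, Kappa=3, Epsilon=4, Gamma=5.
Type 1 (peak Delta at position 2): ranking walks positions 2-1-3-4-5, expanding outward from the peak — single-peaked.
Type 2 (peak Epsilon at position 4): ranking walks positions 4-3-5-2-1, expanding outward from the peak — single-peaked.
Type 3 (peak Epsilon at position 4): ranking walks positions 4-5-3-2-1, expanding outward from the peak — single-peaked.
Type 4 (peak Kappa at position 3): ranking walks positions 3-2-4-1-5, expanding outward from the peak — single-peaked.
Type 5 (peak Gamma at position 5): ranking walks positions 5-4-3-2-1, expanding outward from the peak — single-peaked.
Type 6 (peak Delta at position 2): ranking walks positions 2-3-1-4-5, expanding outward from the peak — single-peaked.
Type 7 (peak Kappa at position 3): ranking walks positions 3-4-5-2-1, expanding outward from the peak — single-peaked.
Every ranking is single-peaked on this axis.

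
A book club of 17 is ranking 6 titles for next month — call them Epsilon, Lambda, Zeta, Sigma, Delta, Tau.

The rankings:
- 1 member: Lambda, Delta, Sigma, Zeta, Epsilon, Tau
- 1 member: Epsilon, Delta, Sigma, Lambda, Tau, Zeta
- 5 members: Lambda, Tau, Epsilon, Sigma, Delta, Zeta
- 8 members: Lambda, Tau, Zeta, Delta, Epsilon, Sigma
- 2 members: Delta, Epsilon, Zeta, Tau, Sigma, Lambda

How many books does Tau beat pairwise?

Tau against each rival (17 members):
Tau vs Epsilon: Tau, 13–4.
Tau vs Lambda: Tau is ranked higher on 2 ballots, Lambda on 15. Lambda wins 15–2.
Tau vs Zeta: Tau preferred on 1+5+8 = 14 ballots; Tau wins 14–3.
Tau vs Sigma: Tau, 15–2.
Tau vs Delta: 13 to 4, Tau.
Tau beats Epsilon, Zeta, Sigma, Delta; loses to Lambda — 4 pairwise wins.

4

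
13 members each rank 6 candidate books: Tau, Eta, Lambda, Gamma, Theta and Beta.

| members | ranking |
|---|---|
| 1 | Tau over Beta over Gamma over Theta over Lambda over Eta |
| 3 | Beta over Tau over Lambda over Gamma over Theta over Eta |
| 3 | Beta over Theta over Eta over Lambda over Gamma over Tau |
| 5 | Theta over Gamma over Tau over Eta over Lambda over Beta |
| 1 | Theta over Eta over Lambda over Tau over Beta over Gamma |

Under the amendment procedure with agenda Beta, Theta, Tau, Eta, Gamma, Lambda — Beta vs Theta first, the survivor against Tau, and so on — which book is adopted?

Lambda

Round 1: Beta vs Theta — 7–6, Beta advances.
Round 2: Beta vs Tau — 6–7, Tau advances.
Round 3: Tau vs Eta — 9–4, Tau advances.
Round 4: Tau vs Gamma — 5–8, Gamma advances.
Round 5: Gamma vs Lambda — 6–7, Lambda advances.
Lambda survives the agenda.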